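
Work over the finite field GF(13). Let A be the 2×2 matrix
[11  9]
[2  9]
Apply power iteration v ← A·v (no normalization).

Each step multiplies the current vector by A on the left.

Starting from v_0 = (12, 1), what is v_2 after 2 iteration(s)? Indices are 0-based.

v_2 = (2, 7)

v_0 = (12, 1).
v_1 = A·v_0 = (11, 7).
v_2 = A·v_1 = (2, 7).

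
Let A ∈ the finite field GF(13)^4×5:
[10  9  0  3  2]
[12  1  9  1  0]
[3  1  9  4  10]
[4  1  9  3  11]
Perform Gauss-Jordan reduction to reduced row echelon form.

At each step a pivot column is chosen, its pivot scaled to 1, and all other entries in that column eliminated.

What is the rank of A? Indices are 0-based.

step 1: normalize row 0 (÷10) = (1, 10, 0, 12, 8)
  row 1: subtract 12×row0 = (0, 11, 9, 0, 8)
  row 2: subtract 3×row0 = (0, 10, 9, 7, 12)
  row 3: subtract 4×row0 = (0, 0, 9, 7, 5)
step 2: normalize row 1 (÷11) = (0, 1, 2, 0, 9)
  row 0: subtract 10×row1 = (1, 0, 6, 12, 9)
  row 2: subtract 10×row1 = (0, 0, 2, 7, 0)
step 3: normalize row 2 (÷2) = (0, 0, 1, 10, 0)
  row 0: subtract 6×row2 = (1, 0, 0, 4, 9)
  row 1: subtract 2×row2 = (0, 1, 0, 6, 9)
  row 3: subtract 9×row2 = (0, 0, 0, 8, 5)
step 4: normalize row 3 (÷8) = (0, 0, 0, 1, 12)
  row 0: subtract 4×row3 = (1, 0, 0, 0, 0)
  row 1: subtract 6×row3 = (0, 1, 0, 0, 2)
  row 2: subtract 10×row3 = (0, 0, 1, 0, 10)

rank = 4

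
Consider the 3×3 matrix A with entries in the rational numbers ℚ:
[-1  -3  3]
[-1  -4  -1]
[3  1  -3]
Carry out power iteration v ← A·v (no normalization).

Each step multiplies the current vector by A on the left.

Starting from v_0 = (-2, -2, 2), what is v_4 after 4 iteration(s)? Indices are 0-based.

v_4 = (-2444, -368, 3116)

v_0 = (-2, -2, 2).
v_1 = A·v_0 = (14, 8, -14).
v_2 = A·v_1 = (-80, -32, 92).
v_3 = A·v_2 = (452, 116, -548).
v_4 = A·v_3 = (-2444, -368, 3116).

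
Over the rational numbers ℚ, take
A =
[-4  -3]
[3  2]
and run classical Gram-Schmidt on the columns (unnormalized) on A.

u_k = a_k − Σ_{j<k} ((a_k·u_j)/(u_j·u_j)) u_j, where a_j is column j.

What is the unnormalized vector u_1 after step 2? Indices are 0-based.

Step 1: u_0 = a_0 = (-4, 3).
Step 2: u_1 = a_1 − (18/25)·u_0 = (-3/25, -4/25).

u_1 = (-3/25, -4/25)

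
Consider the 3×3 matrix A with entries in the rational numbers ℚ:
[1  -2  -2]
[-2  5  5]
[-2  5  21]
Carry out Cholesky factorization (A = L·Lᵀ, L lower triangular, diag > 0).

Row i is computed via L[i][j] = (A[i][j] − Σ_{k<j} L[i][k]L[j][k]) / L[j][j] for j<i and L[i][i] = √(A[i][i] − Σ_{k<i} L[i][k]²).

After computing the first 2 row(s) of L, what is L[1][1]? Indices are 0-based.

Step 1: L[0][0] = √(1) = 1.
  L[1][0] = (-2) / L[0][0] = -2.
Step 2: L[1][1] = √(1) = 1.

L[1][1] = 1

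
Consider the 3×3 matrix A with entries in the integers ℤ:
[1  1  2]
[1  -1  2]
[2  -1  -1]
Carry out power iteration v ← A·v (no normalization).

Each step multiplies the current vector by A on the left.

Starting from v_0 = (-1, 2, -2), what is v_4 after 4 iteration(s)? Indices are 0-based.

v_0 = (-1, 2, -2).
v_1 = A·v_0 = (-3, -7, -2).
v_2 = A·v_1 = (-14, 0, 3).
v_3 = A·v_2 = (-8, -8, -31).
v_4 = A·v_3 = (-78, -62, 23).

v_4 = (-78, -62, 23)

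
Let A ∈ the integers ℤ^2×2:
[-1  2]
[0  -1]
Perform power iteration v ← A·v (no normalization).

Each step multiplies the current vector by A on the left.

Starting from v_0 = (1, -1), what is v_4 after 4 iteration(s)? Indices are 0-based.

v_0 = (1, -1).
v_1 = A·v_0 = (-3, 1).
v_2 = A·v_1 = (5, -1).
v_3 = A·v_2 = (-7, 1).
v_4 = A·v_3 = (9, -1).

v_4 = (9, -1)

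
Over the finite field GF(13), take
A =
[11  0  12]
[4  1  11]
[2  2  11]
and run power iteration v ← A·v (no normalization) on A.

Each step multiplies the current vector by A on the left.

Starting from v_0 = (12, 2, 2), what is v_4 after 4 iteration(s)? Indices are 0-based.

v_0 = (12, 2, 2).
v_1 = A·v_0 = (0, 7, 11).
v_2 = A·v_1 = (2, 11, 5).
v_3 = A·v_2 = (4, 9, 3).
v_4 = A·v_3 = (2, 6, 7).

v_4 = (2, 6, 7)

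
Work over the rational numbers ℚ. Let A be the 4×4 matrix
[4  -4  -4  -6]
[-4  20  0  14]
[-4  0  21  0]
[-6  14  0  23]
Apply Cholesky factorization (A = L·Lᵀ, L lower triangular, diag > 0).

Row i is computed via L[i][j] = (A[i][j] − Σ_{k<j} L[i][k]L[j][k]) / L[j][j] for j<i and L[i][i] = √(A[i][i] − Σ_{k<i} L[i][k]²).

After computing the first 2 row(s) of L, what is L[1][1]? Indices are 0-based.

Step 1: L[0][0] = √(4) = 2.
  L[1][0] = (-4) / L[0][0] = -2.
Step 2: L[1][1] = √(16) = 4.

L[1][1] = 4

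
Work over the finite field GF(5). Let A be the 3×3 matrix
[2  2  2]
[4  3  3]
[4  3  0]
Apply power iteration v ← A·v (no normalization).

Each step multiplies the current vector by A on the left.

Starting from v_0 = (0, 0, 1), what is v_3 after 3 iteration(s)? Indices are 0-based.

v_3 = (3, 2, 1)

v_0 = (0, 0, 1).
v_1 = A·v_0 = (2, 3, 0).
v_2 = A·v_1 = (0, 2, 2).
v_3 = A·v_2 = (3, 2, 1).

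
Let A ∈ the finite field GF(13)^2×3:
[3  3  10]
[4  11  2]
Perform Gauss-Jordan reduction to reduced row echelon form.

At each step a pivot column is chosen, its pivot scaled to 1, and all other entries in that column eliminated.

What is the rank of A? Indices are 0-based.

rank = 2

[1] R0 /= 3  ⇒  (1, 1, 12)
     R1 -= 4·R0  ⇒  (0, 7, 6)
[2] R1 /= 7  ⇒  (0, 1, 12)
     R0 -= 1·R1  ⇒  (1, 0, 0)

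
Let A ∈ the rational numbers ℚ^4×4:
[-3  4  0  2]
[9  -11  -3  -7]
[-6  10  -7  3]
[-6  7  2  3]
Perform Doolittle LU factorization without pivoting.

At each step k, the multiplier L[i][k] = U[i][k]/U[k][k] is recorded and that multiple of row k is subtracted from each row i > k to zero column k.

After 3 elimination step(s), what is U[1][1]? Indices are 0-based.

Step 1: pivot at (0,0) is -3.
  row1 ← row1 − (-3)·row0  ⇒  L[1][0]=-3, U row1=(0, 1, -3, -1)
  row2 ← row2 − (2)·row0  ⇒  L[2][0]=2, U row2=(0, 2, -7, -1)
  row3 ← row3 − (2)·row0  ⇒  L[3][0]=2, U row3=(0, -1, 2, -1)
Step 2: pivot at (1,1) is 1.
  row2 ← row2 − (2)·row1  ⇒  L[2][1]=2, U row2=(0, 0, -1, 1)
  row3 ← row3 − (-1)·row1  ⇒  L[3][1]=-1, U row3=(0, 0, -1, -2)
Step 3: pivot at (2,2) is -1.
  row3 ← row3 − (1)·row2  ⇒  L[3][2]=1, U row3=(0, 0, 0, -3)

U[1][1] = 1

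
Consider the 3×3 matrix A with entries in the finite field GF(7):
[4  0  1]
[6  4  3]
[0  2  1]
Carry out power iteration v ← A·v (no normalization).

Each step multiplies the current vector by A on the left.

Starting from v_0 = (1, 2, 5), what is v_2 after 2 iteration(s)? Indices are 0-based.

v_0 = (1, 2, 5).
v_1 = A·v_0 = (2, 1, 2).
v_2 = A·v_1 = (3, 1, 4).

v_2 = (3, 1, 4)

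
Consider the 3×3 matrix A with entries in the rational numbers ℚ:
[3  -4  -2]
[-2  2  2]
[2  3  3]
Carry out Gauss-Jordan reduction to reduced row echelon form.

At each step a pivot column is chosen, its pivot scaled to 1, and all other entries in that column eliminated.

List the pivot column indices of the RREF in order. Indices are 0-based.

pivot columns: 0, 1, 2

[1] R0 /= 3  ⇒  (1, -4/3, -2/3)
     R1 -= -2·R0  ⇒  (0, -2/3, 2/3)
     R2 -= 2·R0  ⇒  (0, 17/3, 13/3)
[2] R1 /= -2/3  ⇒  (0, 1, -1)
     R0 -= -4/3·R1  ⇒  (1, 0, -2)
     R2 -= 17/3·R1  ⇒  (0, 0, 10)
[3] R2 /= 10  ⇒  (0, 0, 1)
     R0 -= -2·R2  ⇒  (1, 0, 0)
     R1 -= -1·R2  ⇒  (0, 1, 0)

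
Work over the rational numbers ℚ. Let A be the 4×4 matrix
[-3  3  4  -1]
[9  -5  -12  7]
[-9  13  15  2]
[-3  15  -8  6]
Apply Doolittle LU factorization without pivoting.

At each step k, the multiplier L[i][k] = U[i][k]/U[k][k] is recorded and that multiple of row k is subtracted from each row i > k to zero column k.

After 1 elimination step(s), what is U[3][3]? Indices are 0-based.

Step 1: pivot at (0,0) is -3.
  row1 ← row1 − (-3)·row0  ⇒  L[1][0]=-3, U row1=(0, 4, 0, 4)
  row2 ← row2 − (3)·row0  ⇒  L[2][0]=3, U row2=(0, 4, 3, 5)
  row3 ← row3 − (1)·row0  ⇒  L[3][0]=1, U row3=(0, 12, -12, 7)

U[3][3] = 7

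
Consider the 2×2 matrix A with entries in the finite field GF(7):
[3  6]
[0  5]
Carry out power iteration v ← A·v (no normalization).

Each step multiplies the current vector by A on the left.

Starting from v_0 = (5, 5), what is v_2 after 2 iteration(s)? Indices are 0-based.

v_0 = (5, 5).
v_1 = A·v_0 = (3, 4).
v_2 = A·v_1 = (5, 6).

v_2 = (5, 6)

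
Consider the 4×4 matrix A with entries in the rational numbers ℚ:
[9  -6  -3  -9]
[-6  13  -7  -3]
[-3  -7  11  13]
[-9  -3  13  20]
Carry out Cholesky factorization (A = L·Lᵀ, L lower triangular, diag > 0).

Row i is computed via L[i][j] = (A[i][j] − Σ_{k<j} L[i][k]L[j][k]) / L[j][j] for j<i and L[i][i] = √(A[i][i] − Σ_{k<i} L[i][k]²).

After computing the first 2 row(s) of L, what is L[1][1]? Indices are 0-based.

Step 1: L[0][0] = √(9) = 3.
  L[1][0] = (-6) / L[0][0] = -2.
Step 2: L[1][1] = √(9) = 3.

L[1][1] = 3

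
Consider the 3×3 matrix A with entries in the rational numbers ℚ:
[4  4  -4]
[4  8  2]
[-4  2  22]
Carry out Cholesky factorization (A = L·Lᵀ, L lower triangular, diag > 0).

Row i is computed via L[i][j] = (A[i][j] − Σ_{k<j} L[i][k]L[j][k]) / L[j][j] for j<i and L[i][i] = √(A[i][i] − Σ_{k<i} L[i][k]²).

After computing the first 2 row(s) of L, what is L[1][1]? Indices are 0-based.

Step 1: L[0][0] = √(4) = 2.
  L[1][0] = (4) / L[0][0] = 2.
Step 2: L[1][1] = √(4) = 2.

L[1][1] = 2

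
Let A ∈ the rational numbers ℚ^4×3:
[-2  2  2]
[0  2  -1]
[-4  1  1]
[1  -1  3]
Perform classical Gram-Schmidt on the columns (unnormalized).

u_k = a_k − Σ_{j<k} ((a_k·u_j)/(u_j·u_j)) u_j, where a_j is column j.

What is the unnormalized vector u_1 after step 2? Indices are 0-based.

u_1 = (8/7, 2, -5/7, -4/7)

Step 1: u_0 = a_0 = (-2, 0, -4, 1).
Step 2: u_1 = a_1 − (-3/7)·u_0 = (8/7, 2, -5/7, -4/7).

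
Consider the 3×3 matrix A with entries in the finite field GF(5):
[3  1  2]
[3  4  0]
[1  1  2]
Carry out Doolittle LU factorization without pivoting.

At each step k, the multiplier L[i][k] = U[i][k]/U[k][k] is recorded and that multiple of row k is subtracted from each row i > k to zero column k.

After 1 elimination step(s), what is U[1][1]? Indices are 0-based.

[col 0] pivot 3
  R1 -= 1*R0 → (0, 3, 3)  (L[1][0] := 1)
  R2 -= 2*R0 → (0, 4, 3)  (L[2][0] := 2)

U[1][1] = 3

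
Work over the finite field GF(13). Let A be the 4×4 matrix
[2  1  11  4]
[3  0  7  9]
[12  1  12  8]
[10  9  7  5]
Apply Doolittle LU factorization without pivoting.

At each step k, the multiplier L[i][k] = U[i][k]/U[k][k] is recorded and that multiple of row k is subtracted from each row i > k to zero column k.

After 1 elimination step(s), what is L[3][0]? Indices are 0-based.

k=0: U[0][0]=2
  eliminate (1,0): mult=8, new row 1: (0, 5, 10, 3); set L[1][0]=8
  eliminate (2,0): mult=6, new row 2: (0, 8, 11, 10); set L[2][0]=6
  eliminate (3,0): mult=5, new row 3: (0, 4, 4, 11); set L[3][0]=5

L[3][0] = 5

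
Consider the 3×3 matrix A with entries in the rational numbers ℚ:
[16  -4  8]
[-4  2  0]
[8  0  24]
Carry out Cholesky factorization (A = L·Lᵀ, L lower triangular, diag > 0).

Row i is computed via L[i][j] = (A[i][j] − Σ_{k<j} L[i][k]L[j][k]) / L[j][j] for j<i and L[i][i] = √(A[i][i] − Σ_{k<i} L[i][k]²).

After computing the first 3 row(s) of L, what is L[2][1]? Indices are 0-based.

L[2][1] = 2

Step 1: L[0][0] = √(16) = 4.
  L[1][0] = (-4) / L[0][0] = -1.
Step 2: L[1][1] = √(1) = 1.
  L[2][0] = (8) / L[0][0] = 2.
  L[2][1] = (2) / L[1][1] = 2.
Step 3: L[2][2] = √(16) = 4.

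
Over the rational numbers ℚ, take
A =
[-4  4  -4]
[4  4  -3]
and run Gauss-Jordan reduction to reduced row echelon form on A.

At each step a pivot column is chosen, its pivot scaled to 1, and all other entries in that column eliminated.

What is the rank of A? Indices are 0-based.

rank = 2

[1] R0 /= -4  ⇒  (1, -1, 1)
     R1 -= 4·R0  ⇒  (0, 8, -7)
[2] R1 /= 8  ⇒  (0, 1, -7/8)
     R0 -= -1·R1  ⇒  (1, 0, 1/8)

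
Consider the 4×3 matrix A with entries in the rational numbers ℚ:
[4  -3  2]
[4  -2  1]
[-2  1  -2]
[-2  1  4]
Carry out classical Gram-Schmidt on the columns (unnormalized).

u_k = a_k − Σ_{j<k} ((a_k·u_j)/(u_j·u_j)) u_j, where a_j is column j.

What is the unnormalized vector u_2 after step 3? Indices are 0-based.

u_2 = (0, 1, -2, 4)

Step 1: u_0 = a_0 = (4, 4, -2, -2).
Step 2: u_1 = a_1 − (-3/5)·u_0 = (-3/5, 2/5, -1/5, -1/5).
Step 3: u_2 = a_2 − (1/5)·u_0 − (-2)·u_1 = (0, 1, -2, 4).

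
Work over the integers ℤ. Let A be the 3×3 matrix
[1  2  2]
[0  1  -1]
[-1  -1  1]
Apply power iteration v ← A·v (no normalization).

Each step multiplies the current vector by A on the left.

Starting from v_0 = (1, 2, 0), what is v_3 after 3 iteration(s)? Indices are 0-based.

v_3 = (-7, 15, -18)

v_0 = (1, 2, 0).
v_1 = A·v_0 = (5, 2, -3).
v_2 = A·v_1 = (3, 5, -10).
v_3 = A·v_2 = (-7, 15, -18).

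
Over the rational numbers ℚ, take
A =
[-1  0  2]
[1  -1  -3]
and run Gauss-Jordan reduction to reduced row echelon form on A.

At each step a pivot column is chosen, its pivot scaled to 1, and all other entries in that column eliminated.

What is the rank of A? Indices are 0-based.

rank = 2

[1] R0 /= -1  ⇒  (1, 0, -2)
     R1 -= 1·R0  ⇒  (0, -1, -1)
[2] R1 /= -1  ⇒  (0, 1, 1)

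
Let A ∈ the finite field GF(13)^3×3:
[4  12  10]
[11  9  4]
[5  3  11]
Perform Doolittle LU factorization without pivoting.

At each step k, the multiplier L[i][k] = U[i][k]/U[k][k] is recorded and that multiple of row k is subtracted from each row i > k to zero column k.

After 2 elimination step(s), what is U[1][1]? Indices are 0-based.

U[1][1] = 2

[col 0] pivot 4
  R1 -= 6*R0 → (0, 2, 9)  (L[1][0] := 6)
  R2 -= 11*R0 → (0, 1, 5)  (L[2][0] := 11)
[col 1] pivot 2
  R2 -= 7*R1 → (0, 0, 7)  (L[2][1] := 7)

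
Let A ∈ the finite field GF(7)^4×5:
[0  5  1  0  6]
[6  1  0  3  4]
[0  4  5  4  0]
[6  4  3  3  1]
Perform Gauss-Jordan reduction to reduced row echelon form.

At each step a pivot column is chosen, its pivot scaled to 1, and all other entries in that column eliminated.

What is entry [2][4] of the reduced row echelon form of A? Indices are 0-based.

step 1: exchange rows 0,1
step 1: normalize row 0 (÷6) = (1, 6, 0, 4, 3)
  row 3: subtract 6×row0 = (0, 3, 3, 0, 4)
step 2: normalize row 1 (÷5) = (0, 1, 3, 0, 4)
  row 0: subtract 6×row1 = (1, 0, 3, 4, 0)
  row 2: subtract 4×row1 = (0, 0, 0, 4, 5)
  row 3: subtract 3×row1 = (0, 0, 1, 0, 6)
step 3: exchange rows 2,3
step 3: normalize row 2 (÷1) = (0, 0, 1, 0, 6)
  row 0: subtract 3×row2 = (1, 0, 0, 4, 3)
  row 1: subtract 3×row2 = (0, 1, 0, 0, 0)
step 4: normalize row 3 (÷4) = (0, 0, 0, 1, 3)
  row 0: subtract 4×row3 = (1, 0, 0, 0, 5)

M[2][4] = 6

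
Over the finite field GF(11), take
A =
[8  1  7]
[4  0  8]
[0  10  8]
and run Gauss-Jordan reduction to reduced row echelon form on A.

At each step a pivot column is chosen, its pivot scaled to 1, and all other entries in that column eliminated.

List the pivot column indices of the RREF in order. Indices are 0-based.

pivot(0,0)=8: scale R0 → (1, 7, 5)
  clear (1,0): R1 −= (4)R0 → (0, 5, 10)
pivot(1,1)=5: scale R1 → (0, 1, 2)
  clear (0,1): R0 −= (7)R1 → (1, 0, 2)
  clear (2,1): R2 −= (10)R1 → (0, 0, 10)
pivot(2,2)=10: scale R2 → (0, 0, 1)
  clear (0,2): R0 −= (2)R2 → (1, 0, 0)
  clear (1,2): R1 −= (2)R2 → (0, 1, 0)

pivot columns: 0, 1, 2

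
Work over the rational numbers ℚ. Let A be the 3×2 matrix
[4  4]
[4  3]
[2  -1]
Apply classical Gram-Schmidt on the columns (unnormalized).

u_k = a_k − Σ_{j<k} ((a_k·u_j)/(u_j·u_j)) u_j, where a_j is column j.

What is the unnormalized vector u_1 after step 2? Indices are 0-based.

Step 1: u_0 = a_0 = (4, 4, 2).
Step 2: u_1 = a_1 − (13/18)·u_0 = (10/9, 1/9, -22/9).

u_1 = (10/9, 1/9, -22/9)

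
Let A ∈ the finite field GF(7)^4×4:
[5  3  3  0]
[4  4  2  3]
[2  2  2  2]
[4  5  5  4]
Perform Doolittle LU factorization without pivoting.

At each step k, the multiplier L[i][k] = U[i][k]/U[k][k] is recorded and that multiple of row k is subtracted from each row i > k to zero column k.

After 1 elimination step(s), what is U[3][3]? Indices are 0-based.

Step 1: pivot at (0,0) is 5.
  row1 ← row1 − (5)·row0  ⇒  L[1][0]=5, U row1=(0, 3, 1, 3)
  row2 ← row2 − (6)·row0  ⇒  L[2][0]=6, U row2=(0, 5, 5, 2)
  row3 ← row3 − (5)·row0  ⇒  L[3][0]=5, U row3=(0, 4, 4, 4)

U[3][3] = 4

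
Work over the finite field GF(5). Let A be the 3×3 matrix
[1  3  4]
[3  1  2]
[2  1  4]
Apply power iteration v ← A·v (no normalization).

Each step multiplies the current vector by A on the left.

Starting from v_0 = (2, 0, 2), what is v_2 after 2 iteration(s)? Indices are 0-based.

v_2 = (3, 4, 3)

v_0 = (2, 0, 2).
v_1 = A·v_0 = (0, 0, 2).
v_2 = A·v_1 = (3, 4, 3).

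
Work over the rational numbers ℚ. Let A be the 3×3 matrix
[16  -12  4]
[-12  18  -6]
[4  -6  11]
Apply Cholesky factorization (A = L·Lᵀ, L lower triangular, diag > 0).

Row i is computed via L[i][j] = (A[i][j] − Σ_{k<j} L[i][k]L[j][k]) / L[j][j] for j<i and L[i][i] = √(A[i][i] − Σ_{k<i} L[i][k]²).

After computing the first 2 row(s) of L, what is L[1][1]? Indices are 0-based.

L[1][1] = 3

Step 1: L[0][0] = √(16) = 4.
  L[1][0] = (-12) / L[0][0] = -3.
Step 2: L[1][1] = √(9) = 3.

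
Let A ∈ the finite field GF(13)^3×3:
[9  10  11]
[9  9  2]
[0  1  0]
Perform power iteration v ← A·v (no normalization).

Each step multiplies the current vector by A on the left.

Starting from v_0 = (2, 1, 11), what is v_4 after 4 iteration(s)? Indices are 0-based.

v_4 = (0, 1, 11)

v_0 = (2, 1, 11).
v_1 = A·v_0 = (6, 10, 1).
v_2 = A·v_1 = (9, 3, 10).
v_3 = A·v_2 = (0, 11, 3).
v_4 = A·v_3 = (0, 1, 11).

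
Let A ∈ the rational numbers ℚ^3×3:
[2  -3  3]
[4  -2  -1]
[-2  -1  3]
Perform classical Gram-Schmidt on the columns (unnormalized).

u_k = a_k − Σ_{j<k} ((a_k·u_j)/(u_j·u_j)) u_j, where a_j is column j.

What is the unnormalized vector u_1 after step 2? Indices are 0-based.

u_1 = (-2, 0, -2)

Step 1: u_0 = a_0 = (2, 4, -2).
Step 2: u_1 = a_1 − (-1/2)·u_0 = (-2, 0, -2).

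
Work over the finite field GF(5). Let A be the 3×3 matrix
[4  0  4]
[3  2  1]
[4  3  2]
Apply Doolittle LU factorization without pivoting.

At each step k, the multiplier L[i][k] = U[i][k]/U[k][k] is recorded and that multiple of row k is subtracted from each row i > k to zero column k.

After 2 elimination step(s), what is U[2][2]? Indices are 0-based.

U[2][2] = 1

Step 1: pivot at (0,0) is 4.
  row1 ← row1 − (2)·row0  ⇒  L[1][0]=2, U row1=(0, 2, 3)
  row2 ← row2 − (1)·row0  ⇒  L[2][0]=1, U row2=(0, 3, 3)
Step 2: pivot at (1,1) is 2.
  row2 ← row2 − (4)·row1  ⇒  L[2][1]=4, U row2=(0, 0, 1)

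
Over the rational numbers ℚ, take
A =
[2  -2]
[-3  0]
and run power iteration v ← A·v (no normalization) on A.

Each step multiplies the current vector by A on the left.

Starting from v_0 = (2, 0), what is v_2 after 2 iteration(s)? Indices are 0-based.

v_2 = (20, -12)

v_0 = (2, 0).
v_1 = A·v_0 = (4, -6).
v_2 = A·v_1 = (20, -12).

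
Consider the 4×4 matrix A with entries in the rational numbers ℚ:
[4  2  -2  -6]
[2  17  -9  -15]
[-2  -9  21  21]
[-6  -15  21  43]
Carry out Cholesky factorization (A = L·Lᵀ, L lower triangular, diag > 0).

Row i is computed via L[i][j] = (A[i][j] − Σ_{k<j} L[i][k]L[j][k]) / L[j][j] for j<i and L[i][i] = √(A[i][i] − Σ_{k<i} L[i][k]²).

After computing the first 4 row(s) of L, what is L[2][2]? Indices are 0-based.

L[2][2] = 4

Step 1: L[0][0] = √(4) = 2.
  L[1][0] = (2) / L[0][0] = 1.
Step 2: L[1][1] = √(16) = 4.
  L[2][0] = (-2) / L[0][0] = -1.
  L[2][1] = (-8) / L[1][1] = -2.
Step 3: L[2][2] = √(16) = 4.
  L[3][0] = (-6) / L[0][0] = -3.
  L[3][1] = (-12) / L[1][1] = -3.
  L[3][2] = (12) / L[2][2] = 3.
Step 4: L[3][3] = √(16) = 4.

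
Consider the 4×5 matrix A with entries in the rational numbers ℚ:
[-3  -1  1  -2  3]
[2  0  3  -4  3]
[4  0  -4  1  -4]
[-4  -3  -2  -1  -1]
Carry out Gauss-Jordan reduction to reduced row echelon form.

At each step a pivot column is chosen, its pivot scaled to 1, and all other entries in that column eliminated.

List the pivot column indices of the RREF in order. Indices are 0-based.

[1] R0 /= -3  ⇒  (1, 1/3, -1/3, 2/3, -1)
     R1 -= 2·R0  ⇒  (0, -2/3, 11/3, -16/3, 5)
     R2 -= 4·R0  ⇒  (0, -4/3, -8/3, -5/3, 0)
     R3 -= -4·R0  ⇒  (0, -5/3, -10/3, 5/3, -5)
[2] R1 /= -2/3  ⇒  (0, 1, -11/2, 8, -15/2)
     R0 -= 1/3·R1  ⇒  (1, 0, 3/2, -2, 3/2)
     R2 -= -4/3·R1  ⇒  (0, 0, -10, 9, -10)
     R3 -= -5/3·R1  ⇒  (0, 0, -25/2, 15, -35/2)
[3] R2 /= -10  ⇒  (0, 0, 1, -9/10, 1)
     R0 -= 3/2·R2  ⇒  (1, 0, 0, -13/20, 0)
     R1 -= -11/2·R2  ⇒  (0, 1, 0, 61/20, -2)
     R3 -= -25/2·R2  ⇒  (0, 0, 0, 15/4, -5)
[4] R3 /= 15/4  ⇒  (0, 0, 0, 1, -4/3)
     R0 -= -13/20·R3  ⇒  (1, 0, 0, 0, -13/15)
     R1 -= 61/20·R3  ⇒  (0, 1, 0, 0, 31/15)
     R2 -= -9/10·R3  ⇒  (0, 0, 1, 0, -1/5)

pivot columns: 0, 1, 2, 3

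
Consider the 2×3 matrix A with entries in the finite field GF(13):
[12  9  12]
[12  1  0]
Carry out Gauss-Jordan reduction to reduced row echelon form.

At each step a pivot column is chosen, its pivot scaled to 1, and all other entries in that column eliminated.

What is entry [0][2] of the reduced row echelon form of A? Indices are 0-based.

M[0][2] = 8

step 1: normalize row 0 (÷12) = (1, 4, 1)
  row 1: subtract 12×row0 = (0, 5, 1)
step 2: normalize row 1 (÷5) = (0, 1, 8)
  row 0: subtract 4×row1 = (1, 0, 8)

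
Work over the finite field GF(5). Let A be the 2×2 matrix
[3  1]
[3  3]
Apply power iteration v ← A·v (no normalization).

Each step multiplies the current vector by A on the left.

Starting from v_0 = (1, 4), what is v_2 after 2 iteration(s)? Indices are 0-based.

v_0 = (1, 4).
v_1 = A·v_0 = (2, 0).
v_2 = A·v_1 = (1, 1).

v_2 = (1, 1)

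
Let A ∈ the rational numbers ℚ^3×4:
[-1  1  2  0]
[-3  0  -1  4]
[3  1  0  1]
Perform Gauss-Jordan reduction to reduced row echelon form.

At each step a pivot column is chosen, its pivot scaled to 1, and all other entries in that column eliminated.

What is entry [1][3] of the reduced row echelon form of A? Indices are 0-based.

M[1][3] = 31/10

step 1: normalize row 0 (÷-1) = (1, -1, -2, 0)
  row 1: subtract -3×row0 = (0, -3, -7, 4)
  row 2: subtract 3×row0 = (0, 4, 6, 1)
step 2: normalize row 1 (÷-3) = (0, 1, 7/3, -4/3)
  row 0: subtract -1×row1 = (1, 0, 1/3, -4/3)
  row 2: subtract 4×row1 = (0, 0, -10/3, 19/3)
step 3: normalize row 2 (÷-10/3) = (0, 0, 1, -19/10)
  row 0: subtract 1/3×row2 = (1, 0, 0, -7/10)
  row 1: subtract 7/3×row2 = (0, 1, 0, 31/10)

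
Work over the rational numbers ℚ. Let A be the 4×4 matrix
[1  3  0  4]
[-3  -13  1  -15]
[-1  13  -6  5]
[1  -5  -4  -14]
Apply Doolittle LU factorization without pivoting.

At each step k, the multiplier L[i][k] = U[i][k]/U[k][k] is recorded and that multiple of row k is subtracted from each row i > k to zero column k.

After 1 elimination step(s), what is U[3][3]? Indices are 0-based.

U[3][3] = -18

Step 1: pivot at (0,0) is 1.
  row1 ← row1 − (-3)·row0  ⇒  L[1][0]=-3, U row1=(0, -4, 1, -3)
  row2 ← row2 − (-1)·row0  ⇒  L[2][0]=-1, U row2=(0, 16, -6, 9)
  row3 ← row3 − (1)·row0  ⇒  L[3][0]=1, U row3=(0, -8, -4, -18)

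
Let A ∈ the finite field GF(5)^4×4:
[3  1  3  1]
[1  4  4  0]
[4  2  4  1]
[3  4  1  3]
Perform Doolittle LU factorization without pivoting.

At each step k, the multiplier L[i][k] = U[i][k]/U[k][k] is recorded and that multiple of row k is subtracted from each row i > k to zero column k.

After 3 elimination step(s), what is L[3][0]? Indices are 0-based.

L[3][0] = 1

[col 0] pivot 3
  R1 -= 2*R0 → (0, 2, 3, 3)  (L[1][0] := 2)
  R2 -= 3*R0 → (0, 4, 0, 3)  (L[2][0] := 3)
  R3 -= 1*R0 → (0, 3, 3, 2)  (L[3][0] := 1)
[col 1] pivot 2
  R2 -= 2*R1 → (0, 0, 4, 2)  (L[2][1] := 2)
  R3 -= 4*R1 → (0, 0, 1, 0)  (L[3][1] := 4)
[col 2] pivot 4
  R3 -= 4*R2 → (0, 0, 0, 2)  (L[3][2] := 4)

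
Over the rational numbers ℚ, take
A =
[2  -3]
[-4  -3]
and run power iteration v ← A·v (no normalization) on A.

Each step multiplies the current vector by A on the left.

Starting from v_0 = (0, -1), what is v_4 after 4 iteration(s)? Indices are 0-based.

v_0 = (0, -1).
v_1 = A·v_0 = (3, 3).
v_2 = A·v_1 = (-3, -21).
v_3 = A·v_2 = (57, 75).
v_4 = A·v_3 = (-111, -453).

v_4 = (-111, -453)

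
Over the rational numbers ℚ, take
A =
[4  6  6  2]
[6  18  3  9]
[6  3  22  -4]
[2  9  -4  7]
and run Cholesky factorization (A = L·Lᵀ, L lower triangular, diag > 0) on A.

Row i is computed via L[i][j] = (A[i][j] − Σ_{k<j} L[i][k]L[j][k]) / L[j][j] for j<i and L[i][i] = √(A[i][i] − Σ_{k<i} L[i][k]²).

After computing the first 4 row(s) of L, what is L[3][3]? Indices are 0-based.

L[3][3] = 1

Step 1: L[0][0] = √(4) = 2.
  L[1][0] = (6) / L[0][0] = 3.
Step 2: L[1][1] = √(9) = 3.
  L[2][0] = (6) / L[0][0] = 3.
  L[2][1] = (-6) / L[1][1] = -2.
Step 3: L[2][2] = √(9) = 3.
  L[3][0] = (2) / L[0][0] = 1.
  L[3][1] = (6) / L[1][1] = 2.
  L[3][2] = (-3) / L[2][2] = -1.
Step 4: L[3][3] = √(1) = 1.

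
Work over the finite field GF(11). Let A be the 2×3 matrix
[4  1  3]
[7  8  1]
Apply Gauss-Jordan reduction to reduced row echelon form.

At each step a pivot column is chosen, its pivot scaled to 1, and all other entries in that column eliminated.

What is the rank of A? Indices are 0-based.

rank = 2

[1] R0 /= 4  ⇒  (1, 3, 9)
     R1 -= 7·R0  ⇒  (0, 9, 4)
[2] R1 /= 9  ⇒  (0, 1, 9)
     R0 -= 3·R1  ⇒  (1, 0, 4)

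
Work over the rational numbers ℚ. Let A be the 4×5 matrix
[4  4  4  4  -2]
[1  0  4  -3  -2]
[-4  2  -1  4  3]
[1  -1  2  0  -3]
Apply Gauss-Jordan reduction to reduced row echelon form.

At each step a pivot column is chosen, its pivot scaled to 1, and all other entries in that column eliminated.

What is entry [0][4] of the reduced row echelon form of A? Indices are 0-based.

M[0][4] = -61/134

step 1: normalize row 0 (÷4) = (1, 1, 1, 1, -1/2)
  row 1: subtract 1×row0 = (0, -1, 3, -4, -3/2)
  row 2: subtract -4×row0 = (0, 6, 3, 8, 1)
  row 3: subtract 1×row0 = (0, -2, 1, -1, -5/2)
step 2: normalize row 1 (÷-1) = (0, 1, -3, 4, 3/2)
  row 0: subtract 1×row1 = (1, 0, 4, -3, -2)
  row 2: subtract 6×row1 = (0, 0, 21, -16, -8)
  row 3: subtract -2×row1 = (0, 0, -5, 7, 1/2)
step 3: normalize row 2 (÷21) = (0, 0, 1, -16/21, -8/21)
  row 0: subtract 4×row2 = (1, 0, 0, 1/21, -10/21)
  row 1: subtract -3×row2 = (0, 1, 0, 12/7, 5/14)
  row 3: subtract -5×row2 = (0, 0, 0, 67/21, -59/42)
step 4: normalize row 3 (÷67/21) = (0, 0, 0, 1, -59/134)
  row 0: subtract 1/21×row3 = (1, 0, 0, 0, -61/134)
  row 1: subtract 12/7×row3 = (0, 1, 0, 0, 149/134)
  row 2: subtract -16/21×row3 = (0, 0, 1, 0, -48/67)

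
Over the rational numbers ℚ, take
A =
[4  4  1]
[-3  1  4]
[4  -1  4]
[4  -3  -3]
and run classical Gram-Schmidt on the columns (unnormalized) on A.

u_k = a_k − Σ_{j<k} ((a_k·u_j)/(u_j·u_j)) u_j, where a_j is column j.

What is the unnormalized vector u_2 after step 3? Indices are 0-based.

u_2 = (-37/51, 288/85, 475/102, -709/510)

Step 1: u_0 = a_0 = (4, -3, 4, 4).
Step 2: u_1 = a_1 − (-1/19)·u_0 = (80/19, 16/19, -15/19, -53/19).
Step 3: u_2 = a_2 − (-4/57)·u_0 − (81/170)·u_1 = (-37/51, 288/85, 475/102, -709/510).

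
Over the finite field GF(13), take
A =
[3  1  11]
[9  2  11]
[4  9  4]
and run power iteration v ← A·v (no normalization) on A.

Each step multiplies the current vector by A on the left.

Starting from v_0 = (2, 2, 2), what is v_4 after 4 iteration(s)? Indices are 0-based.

v_0 = (2, 2, 2).
v_1 = A·v_0 = (4, 5, 8).
v_2 = A·v_1 = (1, 4, 2).
v_3 = A·v_2 = (3, 0, 9).
v_4 = A·v_3 = (4, 9, 9).

v_4 = (4, 9, 9)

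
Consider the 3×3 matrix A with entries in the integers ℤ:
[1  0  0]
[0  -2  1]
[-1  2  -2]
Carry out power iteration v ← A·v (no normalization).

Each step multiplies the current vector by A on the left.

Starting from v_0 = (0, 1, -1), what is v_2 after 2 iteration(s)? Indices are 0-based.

v_2 = (0, 10, -14)

v_0 = (0, 1, -1).
v_1 = A·v_0 = (0, -3, 4).
v_2 = A·v_1 = (0, 10, -14).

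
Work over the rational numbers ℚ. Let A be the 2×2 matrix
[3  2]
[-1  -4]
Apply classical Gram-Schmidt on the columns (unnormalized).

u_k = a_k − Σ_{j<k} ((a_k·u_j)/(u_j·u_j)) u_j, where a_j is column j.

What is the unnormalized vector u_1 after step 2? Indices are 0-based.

u_1 = (-1, -3)

Step 1: u_0 = a_0 = (3, -1).
Step 2: u_1 = a_1 − (1)·u_0 = (-1, -3).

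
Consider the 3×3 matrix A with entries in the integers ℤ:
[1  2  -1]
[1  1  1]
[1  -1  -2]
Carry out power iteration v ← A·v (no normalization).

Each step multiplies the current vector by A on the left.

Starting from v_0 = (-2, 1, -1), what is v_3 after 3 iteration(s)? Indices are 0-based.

v_3 = (-11, 1, -10)

v_0 = (-2, 1, -1).
v_1 = A·v_0 = (1, -2, -1).
v_2 = A·v_1 = (-2, -2, 5).
v_3 = A·v_2 = (-11, 1, -10).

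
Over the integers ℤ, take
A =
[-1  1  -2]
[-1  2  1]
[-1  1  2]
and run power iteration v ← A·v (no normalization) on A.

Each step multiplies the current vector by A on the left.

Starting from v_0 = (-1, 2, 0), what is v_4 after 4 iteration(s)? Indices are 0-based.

v_4 = (-26, 96, 94)

v_0 = (-1, 2, 0).
v_1 = A·v_0 = (3, 5, 3).
v_2 = A·v_1 = (-4, 10, 8).
v_3 = A·v_2 = (-2, 32, 30).
v_4 = A·v_3 = (-26, 96, 94).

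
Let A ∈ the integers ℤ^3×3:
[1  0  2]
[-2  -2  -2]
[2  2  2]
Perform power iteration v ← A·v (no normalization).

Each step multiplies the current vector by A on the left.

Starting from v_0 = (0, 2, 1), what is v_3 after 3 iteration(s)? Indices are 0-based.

v_0 = (0, 2, 1).
v_1 = A·v_0 = (2, -6, 6).
v_2 = A·v_1 = (14, -4, 4).
v_3 = A·v_2 = (22, -28, 28).

v_3 = (22, -28, 28)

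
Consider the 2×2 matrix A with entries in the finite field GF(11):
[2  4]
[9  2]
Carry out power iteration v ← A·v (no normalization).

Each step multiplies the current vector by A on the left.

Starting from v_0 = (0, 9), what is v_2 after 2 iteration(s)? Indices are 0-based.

v_0 = (0, 9).
v_1 = A·v_0 = (3, 7).
v_2 = A·v_1 = (1, 8).

v_2 = (1, 8)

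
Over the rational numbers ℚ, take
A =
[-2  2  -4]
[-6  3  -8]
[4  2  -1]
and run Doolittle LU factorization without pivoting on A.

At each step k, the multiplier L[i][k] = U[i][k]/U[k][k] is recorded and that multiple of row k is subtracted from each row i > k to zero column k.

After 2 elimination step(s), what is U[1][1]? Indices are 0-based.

U[1][1] = -3

k=0: U[0][0]=-2
  eliminate (1,0): mult=3, new row 1: (0, -3, 4); set L[1][0]=3
  eliminate (2,0): mult=-2, new row 2: (0, 6, -9); set L[2][0]=-2
k=1: U[1][1]=-3
  eliminate (2,1): mult=-2, new row 2: (0, 0, -1); set L[2][1]=-2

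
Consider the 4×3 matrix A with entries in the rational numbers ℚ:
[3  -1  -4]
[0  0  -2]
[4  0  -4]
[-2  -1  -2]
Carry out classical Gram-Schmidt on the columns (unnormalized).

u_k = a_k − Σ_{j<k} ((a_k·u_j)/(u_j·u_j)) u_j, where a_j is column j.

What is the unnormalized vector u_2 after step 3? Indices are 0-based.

Step 1: u_0 = a_0 = (3, 0, 4, -2).
Step 2: u_1 = a_1 − (-1/29)·u_0 = (-26/29, 0, 4/29, -31/29).
Step 3: u_2 = a_2 − (-24/29)·u_0 − (50/19)·u_1 = (16/19, -2, -20/19, -16/19).

u_2 = (16/19, -2, -20/19, -16/19)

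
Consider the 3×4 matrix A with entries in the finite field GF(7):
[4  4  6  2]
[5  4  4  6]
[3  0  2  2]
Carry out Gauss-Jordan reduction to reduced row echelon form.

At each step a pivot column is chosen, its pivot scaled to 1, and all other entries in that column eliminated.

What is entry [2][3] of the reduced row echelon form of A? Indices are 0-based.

step 1: normalize row 0 (÷4) = (1, 1, 5, 4)
  row 1: subtract 5×row0 = (0, 6, 0, 0)
  row 2: subtract 3×row0 = (0, 4, 1, 4)
step 2: normalize row 1 (÷6) = (0, 1, 0, 0)
  row 0: subtract 1×row1 = (1, 0, 5, 4)
  row 2: subtract 4×row1 = (0, 0, 1, 4)
step 3: normalize row 2 (÷1) = (0, 0, 1, 4)
  row 0: subtract 5×row2 = (1, 0, 0, 5)

M[2][3] = 4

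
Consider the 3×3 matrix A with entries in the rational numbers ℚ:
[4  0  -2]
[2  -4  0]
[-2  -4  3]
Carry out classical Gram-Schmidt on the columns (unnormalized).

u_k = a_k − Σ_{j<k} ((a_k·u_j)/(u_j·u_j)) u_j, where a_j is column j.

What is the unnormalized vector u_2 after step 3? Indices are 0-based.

u_2 = (1/3, -1/3, 1/3)

Step 1: u_0 = a_0 = (4, 2, -2).
Step 2: u_1 = a_1 − (0)·u_0 = (0, -4, -4).
Step 3: u_2 = a_2 − (-7/12)·u_0 − (-3/8)·u_1 = (1/3, -1/3, 1/3).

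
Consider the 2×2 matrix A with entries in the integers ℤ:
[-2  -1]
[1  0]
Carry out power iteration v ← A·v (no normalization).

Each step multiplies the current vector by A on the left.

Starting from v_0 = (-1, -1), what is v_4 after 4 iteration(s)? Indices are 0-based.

v_4 = (-9, 7)

v_0 = (-1, -1).
v_1 = A·v_0 = (3, -1).
v_2 = A·v_1 = (-5, 3).
v_3 = A·v_2 = (7, -5).
v_4 = A·v_3 = (-9, 7).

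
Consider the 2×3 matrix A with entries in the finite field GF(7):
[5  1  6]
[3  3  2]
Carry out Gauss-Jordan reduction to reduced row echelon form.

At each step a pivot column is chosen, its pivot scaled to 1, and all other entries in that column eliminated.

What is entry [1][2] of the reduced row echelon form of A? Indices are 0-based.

[1] R0 /= 5  ⇒  (1, 3, 4)
     R1 -= 3·R0  ⇒  (0, 1, 4)
[2] R1 /= 1  ⇒  (0, 1, 4)
     R0 -= 3·R1  ⇒  (1, 0, 6)

M[1][2] = 4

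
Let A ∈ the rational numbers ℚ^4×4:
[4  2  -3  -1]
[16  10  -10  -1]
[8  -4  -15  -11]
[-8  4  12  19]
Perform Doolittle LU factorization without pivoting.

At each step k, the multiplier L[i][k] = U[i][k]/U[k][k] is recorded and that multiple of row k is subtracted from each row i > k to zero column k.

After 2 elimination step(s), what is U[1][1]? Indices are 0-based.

U[1][1] = 2

[col 0] pivot 4
  R1 -= 4*R0 → (0, 2, 2, 3)  (L[1][0] := 4)
  R2 -= 2*R0 → (0, -8, -9, -9)  (L[2][0] := 2)
  R3 -= -2*R0 → (0, 8, 6, 17)  (L[3][0] := -2)
[col 1] pivot 2
  R2 -= -4*R1 → (0, 0, -1, 3)  (L[2][1] := -4)
  R3 -= 4*R1 → (0, 0, -2, 5)  (L[3][1] := 4)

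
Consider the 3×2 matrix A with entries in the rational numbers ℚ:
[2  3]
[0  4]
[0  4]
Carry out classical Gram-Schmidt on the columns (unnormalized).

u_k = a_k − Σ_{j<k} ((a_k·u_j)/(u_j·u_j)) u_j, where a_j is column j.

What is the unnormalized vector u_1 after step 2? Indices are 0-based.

u_1 = (0, 4, 4)

Step 1: u_0 = a_0 = (2, 0, 0).
Step 2: u_1 = a_1 − (3/2)·u_0 = (0, 4, 4).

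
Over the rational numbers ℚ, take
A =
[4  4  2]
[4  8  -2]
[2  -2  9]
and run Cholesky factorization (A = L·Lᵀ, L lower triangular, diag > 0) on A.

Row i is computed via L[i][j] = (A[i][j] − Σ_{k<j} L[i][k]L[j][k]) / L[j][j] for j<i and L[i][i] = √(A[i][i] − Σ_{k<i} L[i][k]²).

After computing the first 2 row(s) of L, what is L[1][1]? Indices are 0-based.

Step 1: L[0][0] = √(4) = 2.
  L[1][0] = (4) / L[0][0] = 2.
Step 2: L[1][1] = √(4) = 2.

L[1][1] = 2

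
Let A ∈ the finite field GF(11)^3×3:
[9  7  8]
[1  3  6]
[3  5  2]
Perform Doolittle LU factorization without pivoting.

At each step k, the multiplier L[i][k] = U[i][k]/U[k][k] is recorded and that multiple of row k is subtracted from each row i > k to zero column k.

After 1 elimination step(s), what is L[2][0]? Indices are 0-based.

L[2][0] = 4

k=0: U[0][0]=9
  eliminate (1,0): mult=5, new row 1: (0, 1, 10); set L[1][0]=5
  eliminate (2,0): mult=4, new row 2: (0, 10, 3); set L[2][0]=4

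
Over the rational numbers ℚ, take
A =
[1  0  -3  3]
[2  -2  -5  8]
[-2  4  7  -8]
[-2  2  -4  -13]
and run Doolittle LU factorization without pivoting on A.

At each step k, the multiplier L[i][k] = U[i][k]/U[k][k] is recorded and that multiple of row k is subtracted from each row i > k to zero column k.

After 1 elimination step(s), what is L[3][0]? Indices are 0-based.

k=0: U[0][0]=1
  eliminate (1,0): mult=2, new row 1: (0, -2, 1, 2); set L[1][0]=2
  eliminate (2,0): mult=-2, new row 2: (0, 4, 1, -2); set L[2][0]=-2
  eliminate (3,0): mult=-2, new row 3: (0, 2, -10, -7); set L[3][0]=-2

L[3][0] = -2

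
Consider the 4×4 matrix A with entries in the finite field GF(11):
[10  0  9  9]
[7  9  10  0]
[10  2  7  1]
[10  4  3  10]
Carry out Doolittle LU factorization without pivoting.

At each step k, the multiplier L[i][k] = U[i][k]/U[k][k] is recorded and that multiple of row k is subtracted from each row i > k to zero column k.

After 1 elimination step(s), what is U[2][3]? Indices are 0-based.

[col 0] pivot 10
  R1 -= 4*R0 → (0, 9, 7, 8)  (L[1][0] := 4)
  R2 -= 1*R0 → (0, 2, 9, 3)  (L[2][0] := 1)
  R3 -= 1*R0 → (0, 4, 5, 1)  (L[3][0] := 1)

U[2][3] = 3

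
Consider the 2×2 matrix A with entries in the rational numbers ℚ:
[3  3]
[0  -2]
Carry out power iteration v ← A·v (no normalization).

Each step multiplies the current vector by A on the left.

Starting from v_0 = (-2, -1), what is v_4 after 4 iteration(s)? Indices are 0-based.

v_4 = (-201, -16)

v_0 = (-2, -1).
v_1 = A·v_0 = (-9, 2).
v_2 = A·v_1 = (-21, -4).
v_3 = A·v_2 = (-75, 8).
v_4 = A·v_3 = (-201, -16).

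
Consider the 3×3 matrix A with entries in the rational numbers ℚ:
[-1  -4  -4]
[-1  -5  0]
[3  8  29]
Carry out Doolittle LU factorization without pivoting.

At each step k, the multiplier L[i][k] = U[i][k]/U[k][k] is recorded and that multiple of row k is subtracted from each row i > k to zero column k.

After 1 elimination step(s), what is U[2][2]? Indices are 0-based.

U[2][2] = 17

Step 1: pivot at (0,0) is -1.
  row1 ← row1 − (1)·row0  ⇒  L[1][0]=1, U row1=(0, -1, 4)
  row2 ← row2 − (-3)·row0  ⇒  L[2][0]=-3, U row2=(0, -4, 17)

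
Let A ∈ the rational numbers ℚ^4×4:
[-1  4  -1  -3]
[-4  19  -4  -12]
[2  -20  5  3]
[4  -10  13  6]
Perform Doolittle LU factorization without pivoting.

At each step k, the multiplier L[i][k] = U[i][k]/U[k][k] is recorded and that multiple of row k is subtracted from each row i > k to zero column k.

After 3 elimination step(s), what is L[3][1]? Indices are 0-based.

[col 0] pivot -1
  R1 -= 4*R0 → (0, 3, 0, 0)  (L[1][0] := 4)
  R2 -= -2*R0 → (0, -12, 3, -3)  (L[2][0] := -2)
  R3 -= -4*R0 → (0, 6, 9, -6)  (L[3][0] := -4)
[col 1] pivot 3
  R2 -= -4*R1 → (0, 0, 3, -3)  (L[2][1] := -4)
  R3 -= 2*R1 → (0, 0, 9, -6)  (L[3][1] := 2)
[col 2] pivot 3
  R3 -= 3*R2 → (0, 0, 0, 3)  (L[3][2] := 3)

L[3][1] = 2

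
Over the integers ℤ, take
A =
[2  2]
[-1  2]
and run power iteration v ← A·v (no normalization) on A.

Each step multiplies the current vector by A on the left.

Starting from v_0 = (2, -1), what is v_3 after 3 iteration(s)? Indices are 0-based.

v_0 = (2, -1).
v_1 = A·v_0 = (2, -4).
v_2 = A·v_1 = (-4, -10).
v_3 = A·v_2 = (-28, -16).

v_3 = (-28, -16)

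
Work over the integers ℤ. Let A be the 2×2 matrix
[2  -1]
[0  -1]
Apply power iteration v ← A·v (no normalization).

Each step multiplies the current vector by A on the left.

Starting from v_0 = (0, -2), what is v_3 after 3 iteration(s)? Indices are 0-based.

v_3 = (6, 2)

v_0 = (0, -2).
v_1 = A·v_0 = (2, 2).
v_2 = A·v_1 = (2, -2).
v_3 = A·v_2 = (6, 2).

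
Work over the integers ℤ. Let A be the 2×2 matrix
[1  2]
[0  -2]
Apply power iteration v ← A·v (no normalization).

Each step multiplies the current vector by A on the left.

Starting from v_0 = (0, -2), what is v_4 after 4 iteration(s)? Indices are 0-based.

v_0 = (0, -2).
v_1 = A·v_0 = (-4, 4).
v_2 = A·v_1 = (4, -8).
v_3 = A·v_2 = (-12, 16).
v_4 = A·v_3 = (20, -32).

v_4 = (20, -32)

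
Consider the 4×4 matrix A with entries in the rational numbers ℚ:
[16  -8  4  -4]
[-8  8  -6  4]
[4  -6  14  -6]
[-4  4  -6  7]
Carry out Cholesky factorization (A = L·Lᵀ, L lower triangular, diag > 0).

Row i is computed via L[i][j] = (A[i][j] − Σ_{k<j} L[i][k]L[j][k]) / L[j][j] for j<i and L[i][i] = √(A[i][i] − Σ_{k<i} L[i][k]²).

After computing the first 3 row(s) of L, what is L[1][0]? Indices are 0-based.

Step 1: L[0][0] = √(16) = 4.
  L[1][0] = (-8) / L[0][0] = -2.
Step 2: L[1][1] = √(4) = 2.
  L[2][0] = (4) / L[0][0] = 1.
  L[2][1] = (-4) / L[1][1] = -2.
Step 3: L[2][2] = √(9) = 3.

L[1][0] = -2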